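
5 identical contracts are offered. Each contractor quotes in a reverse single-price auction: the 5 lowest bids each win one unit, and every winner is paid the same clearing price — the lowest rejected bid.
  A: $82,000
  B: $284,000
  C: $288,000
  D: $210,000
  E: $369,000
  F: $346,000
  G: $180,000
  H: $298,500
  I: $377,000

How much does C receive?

C is paid $298,500

Bids ranked low→high: 82,000 (A), 180,000 (G), 210,000 (D), 284,000 (B), 288,000 (C), 298,500 (H), 346,000 (F), …
Winners (5 units): A, G, D, B, C.
First losing bid is H's $298,500, which sets the uniform price.
C wins → is paid $298,500.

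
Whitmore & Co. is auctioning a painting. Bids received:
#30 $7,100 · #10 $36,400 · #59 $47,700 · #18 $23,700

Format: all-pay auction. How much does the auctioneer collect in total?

Total revenue: $114,900

Bids in order: 47,700 (#59) > 36,400 (#10) > 23,700 (#18) > 7,100 (#30)
#59 wins with the top bid; all bids are sunk regardless.
Every bidder forfeits their bid regardless of winning.
Revenue = 7,100 + 36,400 + 47,700 + 23,700 = $114,900.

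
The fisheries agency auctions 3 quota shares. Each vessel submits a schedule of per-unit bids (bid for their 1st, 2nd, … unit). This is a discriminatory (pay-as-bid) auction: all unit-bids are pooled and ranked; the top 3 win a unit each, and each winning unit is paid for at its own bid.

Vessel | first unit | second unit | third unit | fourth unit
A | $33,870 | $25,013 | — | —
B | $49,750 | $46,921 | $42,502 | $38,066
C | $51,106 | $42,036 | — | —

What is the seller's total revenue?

Total revenue: $147,777

Merging the schedules and taking the best 3: 51,106 (C-1), 49,750 (B-1), 46,921 (B-2)
Next rejected bid: $42,502 (not a price — pay-as-bid).
Each winning unit pays its own bid.
Revenue = 51,106 + 49,750 + 46,921 = $147,777.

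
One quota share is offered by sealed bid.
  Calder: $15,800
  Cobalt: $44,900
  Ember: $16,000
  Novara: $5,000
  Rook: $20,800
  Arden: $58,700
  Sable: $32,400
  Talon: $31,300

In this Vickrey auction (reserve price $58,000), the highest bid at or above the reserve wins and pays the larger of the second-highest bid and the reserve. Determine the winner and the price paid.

Arden pays $58,000

Bids ranked: 58,700 (Arden) > 44,900 (Cobalt) > 32,400 (Sable) > 31,300 (Talon) > 20,800 (Rook) > 16,000 (Ember) > …
Highest eligible bid: Arden at $58,700.
max(second-highest $44,900, reserve $58,000) = $58,000.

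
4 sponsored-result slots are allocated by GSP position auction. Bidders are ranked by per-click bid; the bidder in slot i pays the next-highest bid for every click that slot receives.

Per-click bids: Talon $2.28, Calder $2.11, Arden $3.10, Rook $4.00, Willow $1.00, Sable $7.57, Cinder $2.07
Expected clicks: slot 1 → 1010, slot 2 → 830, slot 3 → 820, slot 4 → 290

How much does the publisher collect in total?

Total revenue: $9094.50

Sorting advertisers: $7.57 (Sable) > $4.00 (Rook) > $3.10 (Arden) > $2.28 (Talon) > $2.11 (Calder) > …
Slot 1: Sable pays $4.00 × 1010 = $4040.00
Slot 2: Rook pays $3.10 × 830 = $2573.00
Slot 3: Arden pays $2.28 × 820 = $1869.60
Slot 4: Talon pays $2.11 × 290 = $611.90
Total = $9094.50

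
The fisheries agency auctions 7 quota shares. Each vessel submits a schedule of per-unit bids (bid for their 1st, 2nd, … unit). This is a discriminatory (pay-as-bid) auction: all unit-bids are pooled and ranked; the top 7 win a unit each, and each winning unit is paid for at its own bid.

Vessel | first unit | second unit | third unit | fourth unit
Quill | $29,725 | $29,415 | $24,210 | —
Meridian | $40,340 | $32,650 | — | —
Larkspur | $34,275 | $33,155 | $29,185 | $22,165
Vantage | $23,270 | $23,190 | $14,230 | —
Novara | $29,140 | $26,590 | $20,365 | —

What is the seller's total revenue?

Pooled unit-bids ranked (top 7): 40,340 (Meridian-1), 34,275 (Larkspur-1), 33,155 (Larkspur-2), 32,650 (Meridian-2), 29,725 (Quill-1), 29,415 (Quill-2), 29,185 (Larkspur-3)
Next rejected bid: $29,140 (not a price — pay-as-bid).
Each winning unit pays its own bid.
Revenue = 40,340 + 34,275 + 33,155 + 32,650 + 29,725 + 29,415 + 29,185 = $228,745.

Total revenue: $228,745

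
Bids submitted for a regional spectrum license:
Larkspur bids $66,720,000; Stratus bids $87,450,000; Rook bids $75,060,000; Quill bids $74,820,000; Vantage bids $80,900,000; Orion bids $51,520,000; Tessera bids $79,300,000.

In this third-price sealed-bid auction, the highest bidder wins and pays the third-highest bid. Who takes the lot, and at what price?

Third-price sealed-bid auction: the highest bidder wins and pays the third-highest bid.
Bids ranked: 87,450,000 (Stratus) > 80,900,000 (Vantage) > 79,300,000 (Tessera) > 75,060,000 (Rook) > 74,820,000 (Quill) > 66,720,000 (Larkspur) > …
Stratus wins; payment is bid #3 in the ranking = $79,300,000.

Stratus pays $79,300,000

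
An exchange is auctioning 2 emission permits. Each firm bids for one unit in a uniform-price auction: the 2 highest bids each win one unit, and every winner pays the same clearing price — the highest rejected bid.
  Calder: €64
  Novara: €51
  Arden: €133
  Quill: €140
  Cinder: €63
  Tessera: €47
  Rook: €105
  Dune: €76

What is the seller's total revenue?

Total revenue: €210

Sorting: 140 (Quill), 133 (Arden), 105 (Rook), 76 (Dune), …
Winners (2 units): Quill, Arden.
First losing bid is Rook's €105, which sets the uniform price.
Total revenue = 2 × €105 = €210.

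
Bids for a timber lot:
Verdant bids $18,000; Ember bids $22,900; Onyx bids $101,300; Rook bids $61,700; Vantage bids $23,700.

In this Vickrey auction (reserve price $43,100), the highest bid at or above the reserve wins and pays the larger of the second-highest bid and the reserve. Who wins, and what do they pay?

Bids in order: 101,300 (Onyx) > 61,700 (Rook) > 23,700 (Vantage) > 22,900 (Ember) > 18,000 (Verdant)
Onyx has the top bid at or above the reserve ($101,300).
Second-highest bid $61,700 exceeds the reserve $43,100 → payment $61,700.

Onyx pays $61,700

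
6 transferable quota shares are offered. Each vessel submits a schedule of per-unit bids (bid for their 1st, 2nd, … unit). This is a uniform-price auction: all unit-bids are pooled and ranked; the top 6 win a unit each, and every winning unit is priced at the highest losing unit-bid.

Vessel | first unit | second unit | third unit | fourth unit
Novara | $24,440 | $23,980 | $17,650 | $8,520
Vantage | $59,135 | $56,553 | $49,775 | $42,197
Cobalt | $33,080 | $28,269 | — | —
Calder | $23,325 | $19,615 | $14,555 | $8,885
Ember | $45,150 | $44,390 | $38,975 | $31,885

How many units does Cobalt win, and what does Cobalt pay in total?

Cobalt: 0 units, pays $0

Merging the schedules and taking the best 6: 59,135 (Vantage-1), 56,553 (Vantage-2), 49,775 (Vantage-3), 45,150 (Ember-1), 44,390 (Ember-2), 42,197 (Vantage-4)
Highest rejected unit-bid = $38,975.
Cobalt wins 0 unit(s) at $38,975 each.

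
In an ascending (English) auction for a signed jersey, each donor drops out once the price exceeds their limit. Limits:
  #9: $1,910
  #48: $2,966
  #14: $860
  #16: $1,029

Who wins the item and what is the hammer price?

#48 wins at $1,910

Limits ranked: 2,966 (#48) > 1,910 (#9) > 1,029 (#16) > 860 (#14)
Bidding ends when #9 exits at $1,910; #48 takes it.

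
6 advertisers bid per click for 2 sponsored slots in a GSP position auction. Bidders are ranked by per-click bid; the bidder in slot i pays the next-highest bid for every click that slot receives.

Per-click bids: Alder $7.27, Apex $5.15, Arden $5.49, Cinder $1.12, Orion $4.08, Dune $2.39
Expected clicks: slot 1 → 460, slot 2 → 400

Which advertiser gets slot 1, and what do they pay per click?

Per-click bids in order: $7.27 (Alder) > $5.49 (Arden) > $5.15 (Apex) > …
Slot 1 goes to the first-ranked bidder, Alder, who pays the next bid down: $5.49/click.

Alder; $5.49 per click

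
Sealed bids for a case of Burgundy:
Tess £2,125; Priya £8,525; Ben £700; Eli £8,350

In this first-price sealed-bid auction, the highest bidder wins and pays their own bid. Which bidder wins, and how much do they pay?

Rule: the highest bidder wins and pays their own bid.
Sorting bids: 8,525 (Priya) > 8,350 (Eli) > 2,125 (Tess) > 700 (Ben)
Priya has the highest bid and pays exactly that: £8,525.

Priya pays £8,525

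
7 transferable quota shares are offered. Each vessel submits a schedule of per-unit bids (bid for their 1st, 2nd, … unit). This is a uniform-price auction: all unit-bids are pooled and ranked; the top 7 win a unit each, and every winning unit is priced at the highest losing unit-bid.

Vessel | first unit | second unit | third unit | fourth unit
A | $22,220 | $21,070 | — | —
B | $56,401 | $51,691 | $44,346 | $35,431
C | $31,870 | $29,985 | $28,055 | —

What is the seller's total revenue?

Merging the schedules and taking the best 7: 56,401 (B-1), 51,691 (B-2), 44,346 (B-3), 35,431 (B-4), 31,870 (C-1), 29,985 (C-2), 28,055 (C-3)
The (k+1)-th unit-bid is $22,220.
Allocation: B 4, C 3. Every unit priced at $22,220.
Revenue = 7 × 22,220 = $155,540.

Total revenue: $155,540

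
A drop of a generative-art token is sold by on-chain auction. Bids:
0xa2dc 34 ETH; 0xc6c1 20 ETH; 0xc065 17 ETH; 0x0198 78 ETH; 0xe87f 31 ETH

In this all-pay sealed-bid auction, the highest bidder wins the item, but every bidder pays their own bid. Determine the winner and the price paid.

0x0198 pays 78 ETH

Rule: the highest bidder wins the item, but every bidder pays their own bid.
Bids ranked: 78 (0x0198) > 34 (0xa2dc) > 31 (0xe87f) > 20 (0xc6c1) > 17 (0xc065)
0x0198 wins with the top bid; all bids are sunk regardless.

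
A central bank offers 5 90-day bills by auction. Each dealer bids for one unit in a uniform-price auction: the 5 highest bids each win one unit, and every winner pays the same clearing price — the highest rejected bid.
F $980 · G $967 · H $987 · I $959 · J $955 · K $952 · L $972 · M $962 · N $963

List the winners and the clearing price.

Sorting: 987 (H), 980 (F), 972 (L), 967 (G), 963 (N), 962 (M), 959 (I), …
Top 5: H, F, L, G, N.
First losing bid is M's $962, which sets the uniform price.

H, F, L, G, N; each pays $962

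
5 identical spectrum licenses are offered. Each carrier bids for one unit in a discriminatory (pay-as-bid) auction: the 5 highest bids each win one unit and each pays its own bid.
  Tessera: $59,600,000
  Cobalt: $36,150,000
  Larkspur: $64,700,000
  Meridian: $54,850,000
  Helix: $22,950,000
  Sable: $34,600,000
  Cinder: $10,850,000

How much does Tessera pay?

Tessera pays $59,600,000

Sorting: 64,700,000 (Larkspur), 59,600,000 (Tessera), 54,850,000 (Meridian), 36,150,000 (Cobalt), 34,600,000 (Sable), 22,950,000 (Helix), 10,850,000 (Cinder)
The 5 highest are Larkspur, Tessera, Meridian, Cobalt, Sable.
Tessera wins → own bid $59,600,000.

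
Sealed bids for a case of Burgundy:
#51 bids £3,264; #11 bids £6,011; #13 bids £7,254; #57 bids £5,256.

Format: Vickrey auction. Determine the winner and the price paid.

Sorting bids: 7,254 (#13) > 6,011 (#11) > 5,256 (#57) > 3,264 (#51)
#13 wins with the highest bid; price is set by the runner-up at £6,011.

#13 pays £6,011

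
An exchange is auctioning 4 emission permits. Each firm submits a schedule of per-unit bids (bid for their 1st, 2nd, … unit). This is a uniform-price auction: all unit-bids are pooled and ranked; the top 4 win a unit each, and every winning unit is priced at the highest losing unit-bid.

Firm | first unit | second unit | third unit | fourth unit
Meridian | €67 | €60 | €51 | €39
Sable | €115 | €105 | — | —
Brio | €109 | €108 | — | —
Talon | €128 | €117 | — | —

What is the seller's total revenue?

Merging the schedules and taking the best 4: 128 (Talon-1), 117 (Talon-2), 115 (Sable-1), 109 (Brio-1)
First bid not allocated: €108.
Allocation: Brio 1, Sable 1, Talon 2. Every unit priced at €108.
Revenue = 4 × 108 = €432.

Total revenue: €432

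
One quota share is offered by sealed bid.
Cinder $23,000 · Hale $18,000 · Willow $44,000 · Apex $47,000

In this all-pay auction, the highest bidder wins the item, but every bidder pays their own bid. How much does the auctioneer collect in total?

Total revenue: $132,000

Bids in order: 47,000 (Apex) > 44,000 (Willow) > 23,000 (Cinder) > 18,000 (Hale)
Every bidder forfeits their bid regardless of winning.
Revenue = 23,000 + 18,000 + 44,000 + 47,000 = $132,000.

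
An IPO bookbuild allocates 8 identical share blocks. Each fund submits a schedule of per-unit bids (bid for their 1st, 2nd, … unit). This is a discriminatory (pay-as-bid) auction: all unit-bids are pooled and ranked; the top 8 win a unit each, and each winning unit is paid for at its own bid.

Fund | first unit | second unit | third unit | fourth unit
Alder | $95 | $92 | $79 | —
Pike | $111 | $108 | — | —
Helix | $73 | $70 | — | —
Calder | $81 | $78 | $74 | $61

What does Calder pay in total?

Calder pays $233

All unit-bids, highest first — top 8: 111 (Pike-1), 108 (Pike-2), 95 (Alder-1), 92 (Alder-2), 81 (Calder-1), 79 (Alder-3), 78 (Calder-2), 74 (Calder-3)
Next rejected bid: $73 (not a price — pay-as-bid).
Calder's winning unit-bids: 81 + 78 + 74 = $233.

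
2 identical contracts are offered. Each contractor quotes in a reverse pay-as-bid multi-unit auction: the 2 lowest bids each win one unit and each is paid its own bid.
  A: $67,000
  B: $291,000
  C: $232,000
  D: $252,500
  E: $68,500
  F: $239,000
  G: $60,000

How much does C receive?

C is paid $0

Sorting: 60,000 (G), 67,000 (A), 68,500 (E), 232,000 (C), …
Winners (2 units): G, A.
C does not win → $0.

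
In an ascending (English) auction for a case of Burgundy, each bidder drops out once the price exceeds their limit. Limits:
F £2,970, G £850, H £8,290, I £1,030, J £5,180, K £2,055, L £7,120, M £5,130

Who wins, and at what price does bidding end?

Limits in order: 8,290 (H) > 7,120 (L) > 5,180 (J) > 5,130 (M) > 2,970 (F) > 2,055 (K) > …
L is the last rival to drop out, at £7,120; H remains and wins at that price.

H wins at £7,120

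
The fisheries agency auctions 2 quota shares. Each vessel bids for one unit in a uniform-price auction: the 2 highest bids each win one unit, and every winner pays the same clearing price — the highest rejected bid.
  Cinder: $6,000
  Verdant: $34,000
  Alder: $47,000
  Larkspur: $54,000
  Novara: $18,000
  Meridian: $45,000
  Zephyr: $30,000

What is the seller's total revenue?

Sorting: 54,000 (Larkspur), 47,000 (Alder), 45,000 (Meridian), 34,000 (Verdant), …
Top 2: Larkspur, Alder.
Highest unsuccessful bid: $45,000 → clearing price.
Total revenue = 2 × $45,000 = $90,000.

Total revenue: $90,000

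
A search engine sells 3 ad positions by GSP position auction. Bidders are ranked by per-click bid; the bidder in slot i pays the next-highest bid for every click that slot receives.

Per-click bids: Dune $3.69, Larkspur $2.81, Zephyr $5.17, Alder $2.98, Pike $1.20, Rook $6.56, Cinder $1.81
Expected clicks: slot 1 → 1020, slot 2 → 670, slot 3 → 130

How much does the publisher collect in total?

Total revenue: $8133.10

Sorting advertisers: $6.56 (Rook) > $5.17 (Zephyr) > $3.69 (Dune) > $2.98 (Alder) > …
Slot 1: Rook pays $5.17 × 1020 = $5273.40
Slot 2: Zephyr pays $3.69 × 670 = $2472.30
Slot 3: Dune pays $2.98 × 130 = $387.40
Total = $8133.10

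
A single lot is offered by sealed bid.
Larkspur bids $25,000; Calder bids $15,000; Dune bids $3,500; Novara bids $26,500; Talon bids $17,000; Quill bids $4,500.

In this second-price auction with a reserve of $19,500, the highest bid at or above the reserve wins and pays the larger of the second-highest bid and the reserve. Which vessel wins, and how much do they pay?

Bids ranked: 26,500 (Novara) > 25,000 (Larkspur) > 17,000 (Talon) > 15,000 (Calder) > 4,500 (Quill) > 3,500 (Dune)
Novara has the top bid at or above the reserve ($26,500).
max(second-highest $25,000, reserve $19,500) = $25,000; the reserve does not bind.

Novara pays $25,000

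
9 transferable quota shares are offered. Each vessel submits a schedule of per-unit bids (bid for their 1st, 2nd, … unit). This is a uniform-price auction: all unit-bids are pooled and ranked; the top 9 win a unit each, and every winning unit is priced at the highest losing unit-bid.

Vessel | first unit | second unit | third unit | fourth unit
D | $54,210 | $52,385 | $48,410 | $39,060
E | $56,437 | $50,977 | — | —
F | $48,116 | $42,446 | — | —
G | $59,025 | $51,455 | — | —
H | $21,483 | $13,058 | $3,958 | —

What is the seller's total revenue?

Total revenue: $351,540

Merging the schedules and taking the best 9: 59,025 (G-1), 56,437 (E-1), 54,210 (D-1), 52,385 (D-2), 51,455 (G-2), 50,977 (E-2), 48,410 (D-3), 48,116 (F-1), 42,446 (F-2)
First bid not allocated: $39,060.
Allocation: D 3, E 2, F 2, G 2. Every unit priced at $39,060.
Revenue = 9 × 39,060 = $351,540.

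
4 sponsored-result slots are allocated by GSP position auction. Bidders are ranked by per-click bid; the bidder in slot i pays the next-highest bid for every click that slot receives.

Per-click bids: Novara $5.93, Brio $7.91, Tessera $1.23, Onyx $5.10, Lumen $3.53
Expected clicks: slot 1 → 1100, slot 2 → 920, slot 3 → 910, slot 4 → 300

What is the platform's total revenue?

Total revenue: $14796.30

Sorting advertisers: $7.91 (Brio) > $5.93 (Novara) > $5.10 (Onyx) > $3.53 (Lumen) > $1.23 (Tessera)
Slot 1: Brio pays $5.93 × 1100 = $6523.00
Slot 2: Novara pays $5.10 × 920 = $4692.00
Slot 3: Onyx pays $3.53 × 910 = $3212.30
Slot 4: Lumen pays $1.23 × 300 = $369.00
Total = $14796.30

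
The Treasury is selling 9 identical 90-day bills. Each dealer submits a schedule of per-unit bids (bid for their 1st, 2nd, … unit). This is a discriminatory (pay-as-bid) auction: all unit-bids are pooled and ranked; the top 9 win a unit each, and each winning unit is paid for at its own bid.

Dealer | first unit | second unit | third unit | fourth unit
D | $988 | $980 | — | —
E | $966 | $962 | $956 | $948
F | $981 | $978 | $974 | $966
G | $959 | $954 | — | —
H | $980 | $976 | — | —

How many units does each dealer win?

All unit-bids, highest first — top 9: 988 (D-1), 981 (F-1), 980 (D-2), 980 (H-1), 978 (F-2), 976 (H-2), 974 (F-3), 966 (E-1), 966 (F-4)
Next rejected bid: $962 (not a price — pay-as-bid).
Allocation: D 2, E 1, F 4, H 2.

D 2, E 1, F 4, H 2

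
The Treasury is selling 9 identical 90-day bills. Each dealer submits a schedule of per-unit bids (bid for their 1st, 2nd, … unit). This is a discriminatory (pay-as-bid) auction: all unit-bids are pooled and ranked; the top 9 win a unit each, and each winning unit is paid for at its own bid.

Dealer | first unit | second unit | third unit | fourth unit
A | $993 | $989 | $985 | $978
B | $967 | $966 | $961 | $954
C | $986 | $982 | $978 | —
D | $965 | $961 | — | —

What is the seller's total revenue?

Merging the schedules and taking the best 9: 993 (A-1), 989 (A-2), 986 (C-1), 985 (A-3), 982 (C-2), 978 (A-4), 978 (C-3), 967 (B-1), 966 (B-2)
Next rejected bid: $965 (not a price — pay-as-bid).
Each winning unit pays its own bid.
Revenue = 993 + 989 + 986 + 985 + 982 + 978 + 978 + 967 + 966 = $8,824.

Total revenue: $8,824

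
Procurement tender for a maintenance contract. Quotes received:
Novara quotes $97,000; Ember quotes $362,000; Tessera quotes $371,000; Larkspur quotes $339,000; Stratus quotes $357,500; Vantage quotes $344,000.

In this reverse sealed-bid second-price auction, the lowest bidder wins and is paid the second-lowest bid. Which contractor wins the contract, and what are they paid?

Sorting bids: 97,000 (Novara) < 339,000 (Larkspur) < 344,000 (Vantage) < 357,500 (Stratus) < 362,000 (Ember) < 371,000 (Tessera)
Novara is lowest; is paid the second-lowest bid, $339,000.

Novara is paid $339,000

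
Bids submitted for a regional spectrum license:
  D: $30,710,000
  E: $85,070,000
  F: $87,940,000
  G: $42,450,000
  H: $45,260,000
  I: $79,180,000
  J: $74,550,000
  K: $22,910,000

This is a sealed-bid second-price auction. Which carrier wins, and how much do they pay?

Rule: the highest bidder wins and pays the second-highest bid.
Bids in order: 87,940,000 (F) > 85,070,000 (E) > 79,180,000 (I) > 74,550,000 (J) > 45,260,000 (H) > 42,450,000 (G) > …
Second-price: F pays E's bid of $85,070,000.

F pays $85,070,000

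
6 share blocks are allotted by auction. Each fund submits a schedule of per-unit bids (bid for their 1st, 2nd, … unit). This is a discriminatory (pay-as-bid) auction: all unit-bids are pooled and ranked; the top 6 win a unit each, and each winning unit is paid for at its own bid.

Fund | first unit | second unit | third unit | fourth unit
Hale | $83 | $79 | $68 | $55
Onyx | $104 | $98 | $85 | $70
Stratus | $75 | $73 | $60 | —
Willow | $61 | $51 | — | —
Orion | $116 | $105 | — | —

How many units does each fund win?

Hale 1, Onyx 3, Orion 2

All unit-bids, highest first — top 6: 116 (Orion-1), 105 (Orion-2), 104 (Onyx-1), 98 (Onyx-2), 85 (Onyx-3), 83 (Hale-1)
Next rejected bid: $79 (not a price — pay-as-bid).
Allocation: Hale 1, Onyx 3, Orion 2.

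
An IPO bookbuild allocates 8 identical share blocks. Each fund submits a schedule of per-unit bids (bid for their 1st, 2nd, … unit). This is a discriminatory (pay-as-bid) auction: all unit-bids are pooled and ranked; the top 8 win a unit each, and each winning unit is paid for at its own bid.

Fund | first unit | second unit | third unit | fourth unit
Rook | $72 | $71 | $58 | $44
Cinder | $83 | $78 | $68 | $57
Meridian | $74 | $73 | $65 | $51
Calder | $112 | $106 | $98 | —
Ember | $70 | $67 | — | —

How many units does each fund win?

All unit-bids, highest first — top 8: 112 (Calder-1), 106 (Calder-2), 98 (Calder-3), 83 (Cinder-1), 78 (Cinder-2), 74 (Meridian-1), 73 (Meridian-2), 72 (Rook-1)
Next rejected bid: $71 (not a price — pay-as-bid).
Allocation: Calder 3, Cinder 2, Meridian 2, Rook 1.

Calder 3, Cinder 2, Meridian 2, Rook 1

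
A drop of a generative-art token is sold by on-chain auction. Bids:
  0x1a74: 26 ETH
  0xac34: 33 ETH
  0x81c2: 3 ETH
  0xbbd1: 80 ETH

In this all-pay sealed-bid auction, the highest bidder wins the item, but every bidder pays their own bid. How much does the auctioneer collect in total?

Total revenue: 142 ETH

Sorting bids: 80 (0xbbd1) > 33 (0xac34) > 26 (0x1a74) > 3 (0x81c2)
0xbbd1 wins with the top bid; all bids are sunk regardless.
Every bidder forfeits their bid regardless of winning.
Revenue = 26 + 33 + 3 + 80 = 142 ETH.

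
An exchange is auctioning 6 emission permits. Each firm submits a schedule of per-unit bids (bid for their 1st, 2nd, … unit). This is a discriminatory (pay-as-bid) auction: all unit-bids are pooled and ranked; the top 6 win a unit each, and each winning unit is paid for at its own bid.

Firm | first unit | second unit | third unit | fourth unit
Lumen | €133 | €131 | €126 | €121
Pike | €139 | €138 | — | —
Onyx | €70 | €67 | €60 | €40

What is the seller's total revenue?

Total revenue: €788

Pooled unit-bids ranked (top 6): 139 (Pike-1), 138 (Pike-2), 133 (Lumen-1), 131 (Lumen-2), 126 (Lumen-3), 121 (Lumen-4)
Next rejected bid: €70 (not a price — pay-as-bid).
Each winning unit pays its own bid.
Revenue = 139 + 138 + 133 + 131 + 126 + 121 = €788.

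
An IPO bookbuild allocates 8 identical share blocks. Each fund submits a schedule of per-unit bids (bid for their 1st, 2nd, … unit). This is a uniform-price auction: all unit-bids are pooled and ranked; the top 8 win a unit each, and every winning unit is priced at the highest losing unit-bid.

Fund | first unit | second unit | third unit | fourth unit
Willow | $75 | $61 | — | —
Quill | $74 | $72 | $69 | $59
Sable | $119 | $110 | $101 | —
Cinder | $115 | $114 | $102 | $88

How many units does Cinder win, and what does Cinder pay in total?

Merging the schedules and taking the best 8: 119 (Sable-1), 115 (Cinder-1), 114 (Cinder-2), 110 (Sable-2), 102 (Cinder-3), 101 (Sable-3), 88 (Cinder-4), 75 (Willow-1)
Highest rejected unit-bid = $74.
Cinder wins 4 unit(s) at $74 each.

Cinder: 4 units, pays $296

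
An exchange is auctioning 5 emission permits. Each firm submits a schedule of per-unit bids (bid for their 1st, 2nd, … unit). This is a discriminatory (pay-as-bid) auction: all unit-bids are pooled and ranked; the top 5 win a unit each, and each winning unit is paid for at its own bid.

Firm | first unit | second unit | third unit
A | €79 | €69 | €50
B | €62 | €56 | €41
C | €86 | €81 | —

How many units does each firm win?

Pooled unit-bids ranked (top 5): 86 (C-1), 81 (C-2), 79 (A-1), 69 (A-2), 62 (B-1)
Next rejected bid: €56 (not a price — pay-as-bid).
Allocation: A 2, B 1, C 2.

A 2, B 1, C 2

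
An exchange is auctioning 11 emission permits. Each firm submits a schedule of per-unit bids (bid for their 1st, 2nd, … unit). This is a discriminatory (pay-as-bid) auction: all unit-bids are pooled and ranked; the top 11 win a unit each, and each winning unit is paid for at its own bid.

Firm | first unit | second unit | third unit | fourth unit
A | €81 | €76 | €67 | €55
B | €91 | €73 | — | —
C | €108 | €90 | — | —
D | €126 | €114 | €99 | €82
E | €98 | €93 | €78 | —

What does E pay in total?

E pays €269

Pooled unit-bids ranked (top 11): 126 (D-1), 114 (D-2), 108 (C-1), 99 (D-3), 98 (E-1), 93 (E-2), 91 (B-1), 90 (C-2), 82 (D-4), 81 (A-1), 78 (E-3)
Next rejected bid: €76 (not a price — pay-as-bid).
E's winning unit-bids: 98 + 93 + 78 = €269.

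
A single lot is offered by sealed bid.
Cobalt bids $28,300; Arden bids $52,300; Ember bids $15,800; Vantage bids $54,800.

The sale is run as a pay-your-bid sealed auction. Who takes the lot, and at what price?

Vantage pays $54,800

Bids in order: 54,800 (Vantage) > 52,300 (Arden) > 28,300 (Cobalt) > 15,800 (Ember)
Vantage has the highest bid and pays exactly that: $54,800.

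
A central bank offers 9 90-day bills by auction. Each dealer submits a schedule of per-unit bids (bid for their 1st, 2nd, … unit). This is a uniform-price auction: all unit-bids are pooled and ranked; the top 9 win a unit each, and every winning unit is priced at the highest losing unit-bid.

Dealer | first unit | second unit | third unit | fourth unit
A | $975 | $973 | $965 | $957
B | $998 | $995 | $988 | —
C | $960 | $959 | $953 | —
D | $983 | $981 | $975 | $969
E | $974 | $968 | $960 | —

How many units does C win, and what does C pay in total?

C: 0 units, pays $0

All unit-bids, highest first — top 9: 998 (B-1), 995 (B-2), 988 (B-3), 983 (D-1), 981 (D-2), 975 (A-1), 975 (D-3), 974 (E-1), 973 (A-2)
First bid not allocated: $969.
C wins 0 unit(s) at $969 each.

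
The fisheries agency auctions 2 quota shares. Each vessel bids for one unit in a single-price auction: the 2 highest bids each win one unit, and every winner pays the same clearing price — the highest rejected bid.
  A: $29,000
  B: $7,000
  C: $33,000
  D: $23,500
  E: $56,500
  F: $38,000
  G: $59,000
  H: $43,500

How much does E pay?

E pays $43,500

Sorting: 59,000 (G), 56,500 (E), 43,500 (H), 38,000 (F), …
Winners (2 units): G, E.
Highest unsuccessful bid: $43,500 → clearing price.
E wins → pays $43,500.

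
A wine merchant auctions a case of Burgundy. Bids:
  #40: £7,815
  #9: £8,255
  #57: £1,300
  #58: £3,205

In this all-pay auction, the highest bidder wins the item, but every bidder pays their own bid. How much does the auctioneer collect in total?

Total revenue: £20,575

Sorting bids: 8,255 (#9) > 7,815 (#40) > 3,205 (#58) > 1,300 (#57)
Every bidder forfeits their bid regardless of winning.
Revenue = 7,815 + 8,255 + 1,300 + 3,205 = £20,575.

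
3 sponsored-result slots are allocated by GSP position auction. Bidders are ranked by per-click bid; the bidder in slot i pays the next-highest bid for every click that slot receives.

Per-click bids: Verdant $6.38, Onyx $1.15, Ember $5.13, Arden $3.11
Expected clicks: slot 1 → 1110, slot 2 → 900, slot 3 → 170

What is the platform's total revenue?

Total revenue: $8688.80

Sorting advertisers: $6.38 (Verdant) > $5.13 (Ember) > $3.11 (Arden) > $1.15 (Onyx)
Slot 1: Verdant pays $5.13 × 1110 = $5694.30
Slot 2: Ember pays $3.11 × 900 = $2799.00
Slot 3: Arden pays $1.15 × 170 = $195.50
Total = $8688.80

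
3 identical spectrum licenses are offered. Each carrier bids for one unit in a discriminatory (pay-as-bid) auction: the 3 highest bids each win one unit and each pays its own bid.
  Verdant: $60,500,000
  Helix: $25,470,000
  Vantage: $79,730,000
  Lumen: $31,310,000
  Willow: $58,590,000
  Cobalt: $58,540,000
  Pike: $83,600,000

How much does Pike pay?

Sorting: 83,600,000 (Pike), 79,730,000 (Vantage), 60,500,000 (Verdant), 58,590,000 (Willow), 58,540,000 (Cobalt), …
Top 3: Pike, Vantage, Verdant.
Pike wins → own bid $83,600,000.

Pike pays $83,600,000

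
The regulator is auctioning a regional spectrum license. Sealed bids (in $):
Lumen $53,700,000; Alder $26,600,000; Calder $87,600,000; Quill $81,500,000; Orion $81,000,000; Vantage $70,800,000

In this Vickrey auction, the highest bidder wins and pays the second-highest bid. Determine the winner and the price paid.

Vickrey auction: the highest bidder wins and pays the second-highest bid.
Sorting bids: 87,600,000 (Calder) > 81,500,000 (Quill) > 81,000,000 (Orion) > 70,800,000 (Vantage) > 53,700,000 (Lumen) > 26,600,000 (Alder)
Calder wins with the highest bid; price is set by the runner-up at $81,500,000.

Calder pays $81,500,000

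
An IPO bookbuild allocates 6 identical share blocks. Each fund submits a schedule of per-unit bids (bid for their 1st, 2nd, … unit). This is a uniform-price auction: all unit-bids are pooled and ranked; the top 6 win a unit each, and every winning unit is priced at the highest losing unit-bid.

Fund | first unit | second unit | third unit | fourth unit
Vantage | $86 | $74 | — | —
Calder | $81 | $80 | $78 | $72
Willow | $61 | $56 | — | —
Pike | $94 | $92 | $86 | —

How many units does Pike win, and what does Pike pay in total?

Pike: 3 units, pays $234

Pooled unit-bids ranked (top 6): 94 (Pike-1), 92 (Pike-2), 86 (Vantage-1), 86 (Pike-3), 81 (Calder-1), 80 (Calder-2)
The (k+1)-th unit-bid is $78.
Pike wins 3 unit(s) at $78 each.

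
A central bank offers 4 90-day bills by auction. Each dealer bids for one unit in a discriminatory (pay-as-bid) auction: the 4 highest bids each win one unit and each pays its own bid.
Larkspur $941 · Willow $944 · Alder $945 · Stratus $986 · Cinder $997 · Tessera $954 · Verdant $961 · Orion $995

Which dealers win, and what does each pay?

Cinder $997, Orion $995, Stratus $986, Verdant $961

Ordering the bids: 997 (Cinder), 995 (Orion), 986 (Stratus), 961 (Verdant), 954 (Tessera), 945 (Alder), …
Top 4: Cinder, Orion, Stratus, Verdant.
Each winner pays its own bid: Cinder $997, Orion $995, Stratus $986, Verdant $961.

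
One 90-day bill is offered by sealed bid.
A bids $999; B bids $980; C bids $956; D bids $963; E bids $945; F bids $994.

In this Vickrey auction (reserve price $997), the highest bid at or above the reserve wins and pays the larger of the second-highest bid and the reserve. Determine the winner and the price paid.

Vickrey auction (reserve price $997): the highest bid at or above the reserve wins and pays the larger of the second-highest bid and the reserve.
Sorting bids: 999 (A) > 994 (F) > 980 (B) > 963 (D) > 956 (C) > 945 (E)
Highest eligible bid: A at $999.
max(second-highest $994, reserve $997) = $997.

A pays $997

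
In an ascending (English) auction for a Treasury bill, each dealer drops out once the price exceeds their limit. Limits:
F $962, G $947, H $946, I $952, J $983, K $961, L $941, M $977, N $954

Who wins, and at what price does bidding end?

J wins at $977

Sorting limits: 983 (J) > 977 (M) > 962 (F) > 961 (K) > 954 (N) > 952 (I) > …
M is the last rival to drop out, at $977; J remains and wins at that price.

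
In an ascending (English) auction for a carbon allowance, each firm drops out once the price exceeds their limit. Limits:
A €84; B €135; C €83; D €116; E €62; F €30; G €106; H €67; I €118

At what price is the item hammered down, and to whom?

Rule: the price rises until one bidder remains; the winner pays the price at which the last rival dropped out.
Sorting limits: 135 (B) > 118 (I) > 116 (D) > 106 (G) > 84 (A) > 83 (C) > …
Bidding ends when I exits at €118; B takes it.

B wins at €118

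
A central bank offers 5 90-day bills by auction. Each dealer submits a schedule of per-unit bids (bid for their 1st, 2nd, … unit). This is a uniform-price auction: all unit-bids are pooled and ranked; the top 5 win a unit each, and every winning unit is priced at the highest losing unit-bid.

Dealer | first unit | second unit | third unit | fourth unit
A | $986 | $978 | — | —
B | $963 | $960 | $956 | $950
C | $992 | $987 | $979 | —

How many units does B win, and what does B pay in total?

Pooled unit-bids ranked (top 5): 992 (C-1), 987 (C-2), 986 (A-1), 979 (C-3), 978 (A-2)
The (k+1)-th unit-bid is $963.
B wins 0 unit(s) at $963 each.

B: 0 units, pays $0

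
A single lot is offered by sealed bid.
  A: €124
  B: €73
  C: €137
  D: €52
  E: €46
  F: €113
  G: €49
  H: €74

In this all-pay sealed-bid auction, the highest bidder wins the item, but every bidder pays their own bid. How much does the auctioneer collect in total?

Total revenue: €668

Bids ranked: 137 (C) > 124 (A) > 113 (F) > 74 (H) > 73 (B) > 52 (D) > …
Every bidder forfeits their bid regardless of winning.
Revenue = 124 + 73 + 137 + 52 + 46 + 113 + 49 + 74 = €668.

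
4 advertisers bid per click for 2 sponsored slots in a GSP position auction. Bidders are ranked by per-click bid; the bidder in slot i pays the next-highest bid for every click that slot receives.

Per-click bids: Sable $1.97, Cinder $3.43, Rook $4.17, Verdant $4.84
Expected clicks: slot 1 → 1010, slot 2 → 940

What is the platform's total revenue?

Total revenue: $7435.90

Per-click bids in order: $4.84 (Verdant) > $4.17 (Rook) > $3.43 (Cinder) > …
Slot 1: Verdant pays $4.17 × 1010 = $4211.70
Slot 2: Rook pays $3.43 × 940 = $3224.20
Total = $7435.90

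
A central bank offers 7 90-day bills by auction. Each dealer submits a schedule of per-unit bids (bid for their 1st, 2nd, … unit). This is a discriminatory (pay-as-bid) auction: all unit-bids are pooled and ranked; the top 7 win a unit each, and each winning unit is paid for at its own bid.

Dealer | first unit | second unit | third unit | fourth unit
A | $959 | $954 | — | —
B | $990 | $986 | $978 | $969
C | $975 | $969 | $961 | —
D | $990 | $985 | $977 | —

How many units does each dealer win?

B 3, C 1, D 3

All unit-bids, highest first — top 7: 990 (B-1), 990 (D-1), 986 (B-2), 985 (D-2), 978 (B-3), 977 (D-3), 975 (C-1)
Next rejected bid: $969 (not a price — pay-as-bid).
Allocation: B 3, C 1, D 3.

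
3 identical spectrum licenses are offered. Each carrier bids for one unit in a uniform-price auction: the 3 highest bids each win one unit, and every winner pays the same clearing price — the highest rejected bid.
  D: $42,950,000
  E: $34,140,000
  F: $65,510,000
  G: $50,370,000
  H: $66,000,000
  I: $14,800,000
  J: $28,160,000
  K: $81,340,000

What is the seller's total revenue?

Total revenue: $151,110,000

Bids ranked high→low: 81,340,000 (K), 66,000,000 (H), 65,510,000 (F), 50,370,000 (G), 42,950,000 (D), …
Top 3: K, H, F.
First losing bid is G's $50,370,000, which sets the uniform price.
Total revenue = 3 × $50,370,000 = $151,110,000.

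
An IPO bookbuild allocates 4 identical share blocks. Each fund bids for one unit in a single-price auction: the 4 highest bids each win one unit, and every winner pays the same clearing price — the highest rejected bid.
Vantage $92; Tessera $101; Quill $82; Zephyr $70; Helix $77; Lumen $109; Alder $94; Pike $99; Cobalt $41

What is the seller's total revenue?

Total revenue: $368

Ordering the bids: 109 (Lumen), 101 (Tessera), 99 (Pike), 94 (Alder), 92 (Vantage), 82 (Quill), …
Winners (4 units): Lumen, Tessera, Pike, Alder.
Clearing price = highest rejected bid = $92.
Total revenue = 4 × $92 = $368.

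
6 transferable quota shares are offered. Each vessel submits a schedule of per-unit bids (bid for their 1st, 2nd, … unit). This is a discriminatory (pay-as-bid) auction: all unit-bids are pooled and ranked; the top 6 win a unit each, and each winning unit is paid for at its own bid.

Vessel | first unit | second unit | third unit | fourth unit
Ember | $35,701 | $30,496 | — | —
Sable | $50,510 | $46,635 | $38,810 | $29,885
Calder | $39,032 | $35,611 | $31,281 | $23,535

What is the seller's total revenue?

Total revenue: $246,299

Merging the schedules and taking the best 6: 50,510 (Sable-1), 46,635 (Sable-2), 39,032 (Calder-1), 38,810 (Sable-3), 35,701 (Ember-1), 35,611 (Calder-2)
Next rejected bid: $31,281 (not a price — pay-as-bid).
Each winning unit pays its own bid.
Revenue = 50,510 + 46,635 + 39,032 + 38,810 + 35,701 + 35,611 = $246,299.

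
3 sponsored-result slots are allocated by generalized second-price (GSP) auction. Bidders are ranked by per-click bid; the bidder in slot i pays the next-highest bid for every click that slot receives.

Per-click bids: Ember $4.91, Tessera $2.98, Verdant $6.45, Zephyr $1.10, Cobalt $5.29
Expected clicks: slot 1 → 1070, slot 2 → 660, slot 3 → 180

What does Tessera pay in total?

Tessera pays $0.00

Per-click bids in order: $6.45 (Verdant) > $5.29 (Cobalt) > $4.91 (Ember) > $2.98 (Tessera) > …
Tessera ranks below slot 3 → no slot, pays nothing.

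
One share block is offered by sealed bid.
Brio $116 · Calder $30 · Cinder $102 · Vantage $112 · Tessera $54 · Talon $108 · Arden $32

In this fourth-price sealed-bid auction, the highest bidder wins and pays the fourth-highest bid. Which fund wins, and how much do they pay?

Sorting bids: 116 (Brio) > 112 (Vantage) > 108 (Talon) > 102 (Cinder) > 54 (Tessera) > 32 (Arden) > …
Brio is highest; pays the fourth-highest bid, $102.

Brio pays $102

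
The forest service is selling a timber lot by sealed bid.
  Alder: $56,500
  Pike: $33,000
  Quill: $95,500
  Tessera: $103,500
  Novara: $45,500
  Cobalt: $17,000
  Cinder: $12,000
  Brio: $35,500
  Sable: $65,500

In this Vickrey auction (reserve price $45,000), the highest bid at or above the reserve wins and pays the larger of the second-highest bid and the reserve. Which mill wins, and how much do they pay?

Bids in order: 103,500 (Tessera) > 95,500 (Quill) > 65,500 (Sable) > 56,500 (Alder) > 45,500 (Novara) > 35,500 (Brio) > …
Tessera has the top bid at or above the reserve ($103,500).
max(second-highest $95,500, reserve $45,000) = $95,500; the reserve does not bind.

Tessera pays $95,500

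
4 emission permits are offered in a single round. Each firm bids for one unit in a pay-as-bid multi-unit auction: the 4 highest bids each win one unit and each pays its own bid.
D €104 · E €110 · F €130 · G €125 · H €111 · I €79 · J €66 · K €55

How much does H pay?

Ordering the bids: 130 (F), 125 (G), 111 (H), 110 (E), 104 (D), 79 (I), …
Top 4: F, G, H, E.
H wins → own bid €111.

H pays €111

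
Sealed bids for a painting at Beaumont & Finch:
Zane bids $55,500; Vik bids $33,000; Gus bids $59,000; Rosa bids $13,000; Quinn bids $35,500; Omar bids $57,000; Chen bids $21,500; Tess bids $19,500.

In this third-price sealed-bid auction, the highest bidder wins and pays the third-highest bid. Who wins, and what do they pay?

Gus pays $55,500

Bids ranked: 59,000 (Gus) > 57,000 (Omar) > 55,500 (Zane) > 35,500 (Quinn) > 33,000 (Vik) > 21,500 (Chen) > …
Gus is highest; pays the third-highest bid, $55,500.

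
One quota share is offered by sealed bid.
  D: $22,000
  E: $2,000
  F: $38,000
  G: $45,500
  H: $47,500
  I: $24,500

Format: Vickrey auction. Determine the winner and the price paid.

H pays $45,500

Bids ranked: 47,500 (H) > 45,500 (G) > 38,000 (F) > 24,500 (I) > 22,000 (D) > 2,000 (E)
H is highest; pays the second-highest bid, $45,500.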